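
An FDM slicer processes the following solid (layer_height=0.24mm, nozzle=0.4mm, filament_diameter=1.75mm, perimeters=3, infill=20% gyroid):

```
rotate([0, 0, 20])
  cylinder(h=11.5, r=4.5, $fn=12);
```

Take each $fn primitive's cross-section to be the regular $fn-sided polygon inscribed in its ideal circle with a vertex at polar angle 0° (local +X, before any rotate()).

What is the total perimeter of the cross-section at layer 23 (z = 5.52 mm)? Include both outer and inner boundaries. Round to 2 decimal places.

At z = 5.52 mm: the r=4.5 cylinder contributes a regular 12-gon of circumradius 4.5 (perimeter = 2·12·4.500·sin(180°/12) = 27.95 mm); (whole slice rotated 20° about Z — lengths, areas and connectivity unchanged). Overall, the cross-section is a single solid region. Total boundary length (outer) = 27.95 mm.

27.95 mm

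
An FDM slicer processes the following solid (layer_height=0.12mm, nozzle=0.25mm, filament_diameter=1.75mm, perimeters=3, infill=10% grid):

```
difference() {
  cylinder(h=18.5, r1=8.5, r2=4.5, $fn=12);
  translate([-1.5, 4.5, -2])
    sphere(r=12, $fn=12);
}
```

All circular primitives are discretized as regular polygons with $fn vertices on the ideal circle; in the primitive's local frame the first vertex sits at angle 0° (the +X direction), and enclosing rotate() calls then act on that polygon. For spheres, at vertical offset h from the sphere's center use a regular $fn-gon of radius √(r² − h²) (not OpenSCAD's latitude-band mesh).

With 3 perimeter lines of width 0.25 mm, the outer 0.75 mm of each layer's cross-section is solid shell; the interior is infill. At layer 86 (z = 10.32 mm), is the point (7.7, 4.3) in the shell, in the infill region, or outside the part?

At z = 10.32 mm: the cone (r1=8.5→r2=4.5) has section circumradius 6.269 here — a regular 12-gon; the sphere at (-1.5, 4.5) is not intersected at this z (|z−center|=12.320 > r=12); Taking the first minus the rest: none of the subtracted shapes is present at this height, so the cone is unchanged — 1 connected region. Overall, the cross-section is a single solid region. The nearest boundary edge runs (6.27, 0.00)→(5.43, 3.13); distance from the point to it = 2.55 mm. The point is not inside any of the regions above, so it lies outside the cross-section (2.55 mm from the nearest boundary).

outside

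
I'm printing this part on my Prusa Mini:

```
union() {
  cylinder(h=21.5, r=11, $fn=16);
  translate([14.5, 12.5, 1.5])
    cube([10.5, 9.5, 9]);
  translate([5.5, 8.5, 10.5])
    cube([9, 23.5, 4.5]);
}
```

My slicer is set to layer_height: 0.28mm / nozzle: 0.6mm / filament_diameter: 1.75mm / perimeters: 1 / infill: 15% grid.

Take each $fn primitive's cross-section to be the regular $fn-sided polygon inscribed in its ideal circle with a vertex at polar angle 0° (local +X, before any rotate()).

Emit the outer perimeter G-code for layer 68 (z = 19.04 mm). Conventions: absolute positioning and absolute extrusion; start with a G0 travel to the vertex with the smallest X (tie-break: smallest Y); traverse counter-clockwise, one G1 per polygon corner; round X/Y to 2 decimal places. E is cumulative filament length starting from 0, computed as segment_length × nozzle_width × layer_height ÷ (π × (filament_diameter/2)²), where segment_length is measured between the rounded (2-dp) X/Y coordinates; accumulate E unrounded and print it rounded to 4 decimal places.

At z = 19.04 mm: the r=11 cylinder gives a regular 16-gon of circumradius 11 (constant along its height); the cube at (14.5, 12.5) is not intersected at this z (z outside [1.5, 10.5]); the cube at (5.5, 8.5) is not intersected at this z (z outside [10.5, 15]); Combining (union): only the r=11 cylinder is present, so the union is just that shape — 1 connected region. The outline is a single polygon with 16 vertices. Extrusion per mm of travel: 0.6 × 0.28 / (π × 0.875²) = 0.069846. Accumulating E over each segment gives final E = 4.7963.

G0 X-11.00 Y0.00 Z19.04
G1 X-10.16 Y-4.21 E0.2998
G1 X-7.78 Y-7.78 E0.5995
G1 X-4.21 Y-10.16 E0.8992
G1 X0.00 Y-11.00 E1.1991
G1 X4.21 Y-10.16 E1.4989
G1 X7.78 Y-7.78 E1.7986
G1 X10.16 Y-4.21 E2.0983
G1 X11.00 Y0.00 E2.3981
G1 X10.16 Y4.21 E2.6980
G1 X7.78 Y7.78 E2.9977
G1 X4.21 Y10.16 E3.2973
G1 X0.00 Y11.00 E3.5972
G1 X-4.21 Y10.16 E3.8970
G1 X-7.78 Y7.78 E4.1967
G1 X-10.16 Y4.21 E4.4964
G1 X-11.00 Y0.00 E4.7963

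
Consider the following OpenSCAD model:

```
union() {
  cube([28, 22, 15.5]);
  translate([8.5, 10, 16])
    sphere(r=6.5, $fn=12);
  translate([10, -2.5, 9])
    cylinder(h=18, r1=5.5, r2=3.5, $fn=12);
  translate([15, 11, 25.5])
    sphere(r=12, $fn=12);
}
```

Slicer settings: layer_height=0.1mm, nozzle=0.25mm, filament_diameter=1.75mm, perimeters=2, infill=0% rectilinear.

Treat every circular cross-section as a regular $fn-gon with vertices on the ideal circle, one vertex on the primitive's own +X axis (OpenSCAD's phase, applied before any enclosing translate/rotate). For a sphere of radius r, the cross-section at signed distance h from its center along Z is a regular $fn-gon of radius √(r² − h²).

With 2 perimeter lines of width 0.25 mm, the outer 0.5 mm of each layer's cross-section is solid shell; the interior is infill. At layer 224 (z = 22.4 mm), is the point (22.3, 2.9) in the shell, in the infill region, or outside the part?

shell

At z = 22.4 mm: the cube does not reach this height (z outside [0, 15.5]); the sphere at (8.5, 10): section is a regular 12-gon, circumradius = √(r²−h²) = √(6.5²−6.4²) = 1.136; the cone at (10, -2.5) (r1=5.5→r2=3.5) has section circumradius 4.011 here — a regular 12-gon; the r=12 sphere at (15, 11) slices to a regular 12-gon of circumradius 11.593 (√(r²−h²) with h=3.1 from center); Taking the union: the regions partially overlap (shared area 6.28 mm²), so overlapping operands fuse into one piece — 1 connected region. Overall, the cross-section is a single solid region. The nearest boundary edge runs (25.04, 5.20)→(20.80, 0.96); distance from the point to it = 0.31 mm. The point is inside the cross-section, 0.31 mm from the nearest boundary — within the 0.5 mm shell band (2 × 0.25).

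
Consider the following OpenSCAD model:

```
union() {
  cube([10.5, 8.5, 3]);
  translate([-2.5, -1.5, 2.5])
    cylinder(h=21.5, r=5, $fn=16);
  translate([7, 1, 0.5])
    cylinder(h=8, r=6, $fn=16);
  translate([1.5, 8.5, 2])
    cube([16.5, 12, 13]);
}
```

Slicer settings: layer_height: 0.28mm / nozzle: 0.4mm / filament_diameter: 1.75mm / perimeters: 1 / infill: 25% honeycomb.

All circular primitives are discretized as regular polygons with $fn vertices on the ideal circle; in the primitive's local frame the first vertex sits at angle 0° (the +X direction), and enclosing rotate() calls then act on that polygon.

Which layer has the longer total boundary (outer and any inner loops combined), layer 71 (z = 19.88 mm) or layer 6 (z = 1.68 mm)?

layer 6 (z = 1.68 mm)

Layer 71 (z = 19.88): the cube is not intersected at this z (z outside [0, 3]); the cylinder at (-2.5, -1.5): section is a regular 16-gon, circumradius r=5 (perimeter = 2·16·5.000·sin(180°/16) = 31.21 mm); the cylinder at (7, 1) is not intersected at this z (z outside [0.5, 8.5]); the cube at (1.5, 8.5) is absent (z outside [2, 15]); Merging all regions: only the r=5 cylinder at (-2.5, -1.5) is present, so the union is just that shape — boundary = 31.21 mm. So its perimeter = 31.21 mm. Layer 6 (z = 1.68): the 10.5×8.5 cube contributes its full rectangle (perimeter 38.00 mm); the cylinder at (-2.5, -1.5) is not intersected at this z (z outside [2.5, 24]); the r=6 cylinder at (7, 1) gives a regular 16-gon of circumradius 6 (constant along its height) (perimeter = 2·16·6.000·sin(180°/16) = 37.46 mm); the cube at (1.5, 8.5) does not reach this height (z outside [2, 15]); Merging all regions: the regions partially overlap (shared area 56.40 mm²), so the edge portions inside another operand are dropped and the merged outline is re-measured after clipping — boundary = 46.24 mm. So its perimeter = 46.24 mm. Layer 6 is larger (46.24 vs 31.21 mm).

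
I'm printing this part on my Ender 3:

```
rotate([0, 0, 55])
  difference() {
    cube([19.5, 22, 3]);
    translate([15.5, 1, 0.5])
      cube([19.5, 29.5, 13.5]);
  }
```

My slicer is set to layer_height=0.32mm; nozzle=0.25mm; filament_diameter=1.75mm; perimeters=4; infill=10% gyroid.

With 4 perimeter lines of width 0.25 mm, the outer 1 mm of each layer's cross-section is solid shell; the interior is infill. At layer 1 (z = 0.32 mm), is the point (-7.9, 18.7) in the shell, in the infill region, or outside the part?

At z = 0.32 mm: the cube is present — its section is the full 19.5×22 rectangle; the cube at (15.5, 1) is not intersected at this z (z outside [0.5, 14]); Taking the first minus the rest: none of the subtracted shapes is present at this height, so the 19.5×22 cube is unchanged — 1 connected region; (rotated 55° about Z; rotation is an isometry so areas/perimeters/island counts are preserved). Overall, the cross-section is a single solid region. Undo the 55° rotation: the query point maps to (10.787, 17.197) in the un-rotated model frame. The nearest boundary edge runs (19.50, 22.00)→(0.00, 22.00); distance from the point to it = 4.80 mm. The point is inside the cross-section and 4.80 mm from the nearest boundary — more than the 1 mm shell width (4 × 0.25), so it's in the infill interior.

infill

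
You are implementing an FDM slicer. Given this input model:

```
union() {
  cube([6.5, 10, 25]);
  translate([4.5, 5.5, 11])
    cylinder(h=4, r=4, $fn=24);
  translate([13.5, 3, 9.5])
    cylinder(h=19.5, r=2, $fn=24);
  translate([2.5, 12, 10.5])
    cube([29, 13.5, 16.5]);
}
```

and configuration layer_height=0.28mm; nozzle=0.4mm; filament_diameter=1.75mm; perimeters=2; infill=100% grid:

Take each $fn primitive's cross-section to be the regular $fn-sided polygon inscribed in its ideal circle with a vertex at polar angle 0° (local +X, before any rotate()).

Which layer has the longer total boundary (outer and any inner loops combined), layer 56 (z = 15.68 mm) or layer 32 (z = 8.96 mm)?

layer 56 (z = 15.68 mm)

Layer 56 (z = 15.68): the cube (footprint 6.5×10) is included at this height (perimeter 33.00 mm); the cylinder at (4.5, 5.5) is not intersected at this z (z outside [11, 15]); the r=2 cylinder at (13.5, 3) gives a regular 24-gon of circumradius 2 (constant along its height) (perimeter = 2·24·2.000·sin(180°/24) = 12.53 mm); the cube at (2.5, 12) (footprint 29×13.5) is included at this height (perimeter 85.00 mm); Merging all regions: the 3 present regions are separate (no shared area or edge), so areas and boundary lengths simply add and each stays a separate island — boundary = 130.53 mm. So its perimeter = 130.53 mm. Layer 32 (z = 8.96): the cube is present — its section is the full 6.5×10 rectangle (perimeter 33.00 mm); the cylinder at (4.5, 5.5) is not intersected at this z (z outside [11, 15]); the cylinder at (13.5, 3) does not reach this height (z outside [9.5, 29]); the cube at (2.5, 12) does not reach this height (z outside [10.5, 27]); Merging all regions: only the 6.5×10 cube is present, so the union is just that shape — boundary = 33.00 mm. So its perimeter = 33.00 mm. Layer 56 is larger (130.53 vs 33.00 mm).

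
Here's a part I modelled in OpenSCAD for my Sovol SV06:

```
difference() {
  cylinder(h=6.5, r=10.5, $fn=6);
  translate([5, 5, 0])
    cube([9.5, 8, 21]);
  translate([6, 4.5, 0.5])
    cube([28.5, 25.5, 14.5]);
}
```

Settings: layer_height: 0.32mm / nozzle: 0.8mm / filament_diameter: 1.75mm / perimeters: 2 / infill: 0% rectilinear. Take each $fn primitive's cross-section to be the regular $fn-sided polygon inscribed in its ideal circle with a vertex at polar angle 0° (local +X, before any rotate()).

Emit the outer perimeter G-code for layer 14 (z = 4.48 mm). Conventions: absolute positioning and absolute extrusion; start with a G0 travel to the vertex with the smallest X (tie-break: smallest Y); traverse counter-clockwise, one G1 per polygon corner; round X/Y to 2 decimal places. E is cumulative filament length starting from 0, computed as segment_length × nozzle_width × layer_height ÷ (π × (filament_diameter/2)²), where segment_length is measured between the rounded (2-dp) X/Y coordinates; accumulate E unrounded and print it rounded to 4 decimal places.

At z = 4.48 mm: the r=10.5 cylinder contributes a regular 6-gon of circumradius 10.5; the 9.5×8 cube at (5, 5) contributes its full rectangle; the cube at (6, 4.5) is present — its section is the full 28.5×25.5 rectangle; Subtracting the remaining from the first: starting from the r=10.5 cylinder, the 9.5×8 cube at (5, 5) partially overlaps it — only the 5.86 mm² overlap (of its 76.00 mm²) is removed, clipping the outline; the 28.5×25.5 cube at (6, 4.5) partially overlaps it — only the 0.88 mm² overlap (of its 726.75 mm²) is removed, clipping the outline — 1 connected region. The outline is a single polygon with 10 vertices. Extrusion per mm of travel: 0.8 × 0.32 / (π × 0.875²) = 0.106432. Accumulating E over each segment gives final E = 6.9105.

G0 X-10.50 Y0.00 Z4.48
G1 X-5.25 Y-9.09 E1.1172
G1 X5.25 Y-9.09 E2.2348
G1 X10.50 Y0.00 E3.3520
G1 X7.90 Y4.50 E3.9052
G1 X6.00 Y4.50 E4.1074
G1 X6.00 Y5.00 E4.1606
G1 X5.00 Y5.00 E4.2670
G1 X5.00 Y9.09 E4.7023
G1 X-5.25 Y9.09 E5.7933
G1 X-10.50 Y0.00 E6.9105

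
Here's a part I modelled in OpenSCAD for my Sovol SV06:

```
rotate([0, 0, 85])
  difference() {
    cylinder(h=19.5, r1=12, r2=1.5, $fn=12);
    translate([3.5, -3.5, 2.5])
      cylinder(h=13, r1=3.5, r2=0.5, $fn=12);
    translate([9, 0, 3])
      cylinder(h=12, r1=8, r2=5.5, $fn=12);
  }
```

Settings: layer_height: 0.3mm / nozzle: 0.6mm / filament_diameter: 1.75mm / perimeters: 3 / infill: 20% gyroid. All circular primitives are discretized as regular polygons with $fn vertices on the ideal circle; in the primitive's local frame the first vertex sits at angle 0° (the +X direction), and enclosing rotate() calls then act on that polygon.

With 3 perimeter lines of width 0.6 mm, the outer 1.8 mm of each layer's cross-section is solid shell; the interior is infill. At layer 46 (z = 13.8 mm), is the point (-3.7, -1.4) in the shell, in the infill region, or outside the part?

At z = 13.8 mm: the cone: at t=0.708 of its height the radius interpolates to r₁+(r₂−r₁)t = 4.569, giving a regular 12-gon of that circumradius; the cone at (3.5, -3.5) (r1=3.5→r2=0.5) has section circumradius 0.892 here — a regular 12-gon; the cone at (9, 0): at t=0.900 of its height the radius interpolates to r₁+(r₂−r₁)t = 5.750, giving a regular 12-gon of that circumradius; After the difference (first − rest): starting from the cone, the cone at (3.5, -3.5) partially overlaps it — only the 0.32 mm² overlap (of its 2.39 mm²) is removed, clipping the outline; the cone at (9, 0) partially overlaps it — only the 3.24 mm² overlap (of its 99.19 mm²) is removed, clipping the outline — 1 connected region; (rotated 85° about Z; rotation is an isometry so areas/perimeters/island counts are preserved). Overall, the cross-section is a single solid region. Undo the 85° rotation: the query point maps to (-1.717, 3.564) in the un-rotated model frame. The nearest boundary edge runs (-2.28, 3.96)→(0.00, 4.57); distance from the point to it = 0.53 mm. The point is inside the cross-section, 0.53 mm from the nearest boundary — within the 1.8 mm shell band (3 × 0.6).

shell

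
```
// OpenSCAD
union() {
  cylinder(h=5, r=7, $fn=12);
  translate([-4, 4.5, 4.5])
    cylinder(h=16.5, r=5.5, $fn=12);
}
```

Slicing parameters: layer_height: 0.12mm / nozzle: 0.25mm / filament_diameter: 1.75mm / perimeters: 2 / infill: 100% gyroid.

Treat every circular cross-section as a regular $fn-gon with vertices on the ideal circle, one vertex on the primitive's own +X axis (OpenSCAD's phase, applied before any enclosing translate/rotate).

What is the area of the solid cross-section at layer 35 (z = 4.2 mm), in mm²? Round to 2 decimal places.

At z = 4.2 mm: the r=7 cylinder contributes a regular 12-gon of circumradius 7 (area = (12/2)·7.000²·sin(360°/12) = 147.00 mm²); the cylinder at (-4, 4.5) is absent (z outside [4.5, 21]); Merging all regions: only the r=7 cylinder is present, so the union is just that shape — area = 147.00 mm². Overall, the cross-section is a single solid region. Net area = 147.00 mm².

147.00 mm²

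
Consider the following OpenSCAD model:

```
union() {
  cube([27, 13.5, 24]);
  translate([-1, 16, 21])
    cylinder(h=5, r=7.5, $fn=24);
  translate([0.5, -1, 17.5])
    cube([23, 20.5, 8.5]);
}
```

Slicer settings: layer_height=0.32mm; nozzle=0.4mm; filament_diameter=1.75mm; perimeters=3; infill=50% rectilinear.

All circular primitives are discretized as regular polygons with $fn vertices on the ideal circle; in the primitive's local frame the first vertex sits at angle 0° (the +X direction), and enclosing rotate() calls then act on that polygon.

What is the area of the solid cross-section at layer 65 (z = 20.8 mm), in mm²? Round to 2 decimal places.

At z = 20.8 mm: the cube (footprint 27×13.5) is included at this height (area 364.50 mm²); the cylinder at (-1, 16) does not reach this height (z outside [21, 26]); the 23×20.5 cube at (0.5, -1) contributes its full rectangle (area 471.50 mm²); Combining (union): the regions partially overlap — summed areas 836.00 mm² minus the doubly-counted overlap 310.50 mm² gives 525.50 mm² — area = 525.50 mm². Overall, the cross-section is a single solid region. Net area = 525.50 mm².

525.50 mm²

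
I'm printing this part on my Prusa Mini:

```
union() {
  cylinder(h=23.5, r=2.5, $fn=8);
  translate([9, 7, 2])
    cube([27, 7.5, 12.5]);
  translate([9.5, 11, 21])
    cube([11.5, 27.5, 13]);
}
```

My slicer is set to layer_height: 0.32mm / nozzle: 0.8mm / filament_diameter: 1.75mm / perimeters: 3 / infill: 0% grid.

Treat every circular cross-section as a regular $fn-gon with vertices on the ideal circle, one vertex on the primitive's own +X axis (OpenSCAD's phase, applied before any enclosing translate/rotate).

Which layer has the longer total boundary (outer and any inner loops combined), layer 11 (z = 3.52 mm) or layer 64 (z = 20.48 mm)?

Layer 11 (z = 3.52): the r=2.5 cylinder gives a regular 8-gon of circumradius 2.5 (constant along its height) (perimeter = 2·8·2.500·sin(180°/8) = 15.31 mm); the 27×7.5 cube at (9, 7) contributes its full rectangle (perimeter 69.00 mm); the cube at (9.5, 11) is not intersected at this z (z outside [21, 34]); Taking the union: the 2 present regions are separate (no shared area or edge), so areas and boundary lengths simply add and each stays a separate island — boundary = 84.31 mm. So its perimeter = 84.31 mm. Layer 64 (z = 20.48): the r=2.5 cylinder gives a regular 8-gon of circumradius 2.5 (constant along its height) (perimeter = 2·8·2.500·sin(180°/8) = 15.31 mm); the cube at (9, 7) is not intersected at this z (z outside [2, 14.5]); the cube at (9.5, 11) is absent (z outside [21, 34]); Combining (union): only the r=2.5 cylinder is present, so the union is just that shape — boundary = 15.31 mm. So its perimeter = 15.31 mm. Layer 11 is larger (84.31 vs 15.31 mm).

layer 11 (z = 3.52 mm)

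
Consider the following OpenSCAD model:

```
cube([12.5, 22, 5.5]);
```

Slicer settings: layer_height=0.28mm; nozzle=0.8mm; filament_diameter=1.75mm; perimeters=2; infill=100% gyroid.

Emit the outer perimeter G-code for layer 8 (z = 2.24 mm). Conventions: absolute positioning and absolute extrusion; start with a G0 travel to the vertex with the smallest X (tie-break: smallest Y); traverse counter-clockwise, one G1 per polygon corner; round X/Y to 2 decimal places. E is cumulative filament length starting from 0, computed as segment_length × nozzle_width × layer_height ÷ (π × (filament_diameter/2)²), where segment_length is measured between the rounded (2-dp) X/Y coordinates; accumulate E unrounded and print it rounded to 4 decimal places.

At z = 2.24 mm: the cube is present — its section is the full 12.5×22 rectangle. The outline is a single polygon with 4 vertices. Extrusion per mm of travel: 0.8 × 0.28 / (π × 0.875²) = 0.093128. Accumulating E over each segment gives final E = 6.4259.

G0 X0.00 Y0.00 Z2.24
G1 X12.50 Y0.00 E1.1641
G1 X12.50 Y22.00 E3.2129
G1 X0.00 Y22.00 E4.3770
G1 X0.00 Y0.00 E6.4259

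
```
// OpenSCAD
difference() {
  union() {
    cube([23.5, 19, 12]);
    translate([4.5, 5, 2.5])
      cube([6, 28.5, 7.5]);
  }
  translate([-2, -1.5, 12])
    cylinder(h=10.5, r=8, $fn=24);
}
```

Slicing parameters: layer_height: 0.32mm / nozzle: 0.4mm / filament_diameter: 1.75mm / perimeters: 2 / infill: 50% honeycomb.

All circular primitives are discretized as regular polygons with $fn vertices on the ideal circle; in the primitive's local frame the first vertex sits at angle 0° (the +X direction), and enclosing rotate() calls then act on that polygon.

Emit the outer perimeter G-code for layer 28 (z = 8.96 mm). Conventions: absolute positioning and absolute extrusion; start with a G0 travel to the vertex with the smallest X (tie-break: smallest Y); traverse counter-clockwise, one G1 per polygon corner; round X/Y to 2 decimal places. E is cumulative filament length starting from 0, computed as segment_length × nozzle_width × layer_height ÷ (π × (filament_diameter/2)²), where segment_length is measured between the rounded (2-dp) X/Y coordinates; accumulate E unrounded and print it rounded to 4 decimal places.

G0 X0.00 Y0.00 Z8.96
G1 X23.50 Y0.00 E1.2506
G1 X23.50 Y19.00 E2.2617
G1 X10.50 Y19.00 E2.9535
G1 X10.50 Y33.50 E3.7251
G1 X4.50 Y33.50 E4.0444
G1 X4.50 Y19.00 E4.8161
G1 X0.00 Y19.00 E5.0555
G1 X0.00 Y0.00 E6.0666

At z = 8.96 mm: the cube is present — its section is the full 23.5×19 rectangle; the cube at (4.5, 5) (footprint 6×28.5) is included at this height; Combining (union): the regions partially overlap (shared area 84.00 mm²), so overlapping operands fuse into one piece — 1 connected region; the cylinder at (-2, -1.5) does not reach this height (z outside [12, 22.5]); After the difference (first − rest): none of the subtracted shapes is present at this height, so the result so far is unchanged — 1 connected region. The outline is a single polygon with 8 vertices. Extrusion per mm of travel: 0.4 × 0.32 / (π × 0.875²) = 0.053216. Accumulating E over each segment gives final E = 6.0666.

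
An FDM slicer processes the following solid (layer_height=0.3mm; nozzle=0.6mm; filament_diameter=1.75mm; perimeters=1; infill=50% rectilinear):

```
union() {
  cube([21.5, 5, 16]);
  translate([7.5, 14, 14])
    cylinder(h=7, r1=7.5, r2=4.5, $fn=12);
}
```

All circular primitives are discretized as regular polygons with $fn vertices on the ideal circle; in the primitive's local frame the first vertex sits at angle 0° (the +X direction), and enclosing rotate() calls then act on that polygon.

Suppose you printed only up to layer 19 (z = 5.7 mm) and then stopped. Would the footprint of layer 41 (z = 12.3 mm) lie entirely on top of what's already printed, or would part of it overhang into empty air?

Compare the two slices. At z = 5.7: the cube (footprint 21.5×5) is included at this height (area 107.50 mm²); the cone at (7.5, 14) is not intersected at this z (z outside [14, 21]); Merging all regions: only the 21.5×5 cube is present, so the union is just that shape — area = 107.50 mm². At z = 12.3: the cube is present — its section is the full 21.5×5 rectangle (area 107.50 mm²); the cone at (7.5, 14) is not intersected at this z (z outside [14, 21]); Taking the union: only the 21.5×5 cube is present, so the union is just that shape — area = 107.50 mm². Checking containment: the cross-section at z = 12.3 is a subset of the cross-section at z = 5.7.

entirely on top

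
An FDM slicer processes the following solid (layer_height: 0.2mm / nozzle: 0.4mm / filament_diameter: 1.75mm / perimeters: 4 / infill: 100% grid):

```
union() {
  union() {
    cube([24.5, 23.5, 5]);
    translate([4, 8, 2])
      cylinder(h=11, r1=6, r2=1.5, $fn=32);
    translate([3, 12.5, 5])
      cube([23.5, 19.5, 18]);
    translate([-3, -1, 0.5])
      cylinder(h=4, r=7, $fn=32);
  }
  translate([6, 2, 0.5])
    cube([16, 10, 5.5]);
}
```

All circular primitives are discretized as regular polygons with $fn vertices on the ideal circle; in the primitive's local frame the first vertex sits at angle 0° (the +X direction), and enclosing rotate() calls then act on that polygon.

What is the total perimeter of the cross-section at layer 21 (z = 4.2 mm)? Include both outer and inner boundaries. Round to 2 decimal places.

At z = 4.2 mm: the cube (footprint 24.5×23.5) is included at this height (perimeter 96.00 mm); the cone at (4, 8) (r1=6→r2=1.5) has section circumradius 5.100 here — a regular 32-gon (perimeter = 2·32·5.100·sin(180°/32) = 31.99 mm); the cube at (3, 12.5) does not reach this height (z outside [5, 23]); the r=7 cylinder at (-3, -1) gives a regular 32-gon of circumradius 7 (constant along its height) (perimeter = 2·32·7.000·sin(180°/32) = 43.91 mm); Taking the union: the regions partially overlap (shared area 90.67 mm²), so the edge portions inside another operand are dropped and the merged outline is re-measured after clipping — boundary = 123.56 mm; the 16×10 cube at (6, 2) contributes its full rectangle (perimeter 52.00 mm); Combining (union): the 16×10 cube at (6, 2) lies entirely inside that combined region, so the union is just that combined region — boundary = 123.56 mm. Overall, the cross-section is a single solid region. Total boundary length (outer) = 123.56 mm.

123.56 mm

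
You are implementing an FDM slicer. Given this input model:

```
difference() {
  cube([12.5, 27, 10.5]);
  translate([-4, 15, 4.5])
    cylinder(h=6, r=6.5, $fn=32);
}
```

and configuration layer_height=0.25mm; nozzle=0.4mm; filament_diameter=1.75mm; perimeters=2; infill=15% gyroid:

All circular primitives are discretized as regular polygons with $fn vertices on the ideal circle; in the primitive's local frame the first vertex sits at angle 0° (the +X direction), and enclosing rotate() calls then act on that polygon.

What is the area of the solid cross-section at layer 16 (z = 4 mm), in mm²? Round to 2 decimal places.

337.50 mm²

At z = 4 mm: the 12.5×27 cube contributes its full rectangle (area 337.50 mm²); the cylinder at (-4, 15) is absent (z outside [4.5, 10.5]); Taking the first minus the rest: none of the subtracted shapes is present at this height, so the 12.5×27 cube is unchanged — area = 337.50 mm². Overall, the cross-section is a single solid region. Net area = 337.50 mm².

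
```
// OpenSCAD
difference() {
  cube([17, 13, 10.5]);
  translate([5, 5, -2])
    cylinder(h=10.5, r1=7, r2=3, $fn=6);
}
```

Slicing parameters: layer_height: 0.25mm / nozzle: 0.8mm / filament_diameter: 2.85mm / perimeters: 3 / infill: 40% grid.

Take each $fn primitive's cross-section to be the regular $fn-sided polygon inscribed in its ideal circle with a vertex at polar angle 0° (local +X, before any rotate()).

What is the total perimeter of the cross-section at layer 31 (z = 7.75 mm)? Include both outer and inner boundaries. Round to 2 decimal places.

At z = 7.75 mm: the cube is present — its section is the full 17×13 rectangle (perimeter 60.00 mm); the cone at (5, 5) (r1=7→r2=3) has section circumradius 3.286 here — a regular 6-gon (perimeter = 2·6·3.286·sin(180°/6) = 19.71 mm); After the difference (first − rest): starting from the 17×13 cube, the cone at (5, 5) lies wholly inside it (removes its full 28.05 mm² and its 19.71 mm outline becomes a hole wall) — boundary (outer + 1 inner loop) = 79.71 mm. Overall, the cross-section is one region with 1 hole. Total boundary length (outer + inner) = 79.71 mm.

79.71 mm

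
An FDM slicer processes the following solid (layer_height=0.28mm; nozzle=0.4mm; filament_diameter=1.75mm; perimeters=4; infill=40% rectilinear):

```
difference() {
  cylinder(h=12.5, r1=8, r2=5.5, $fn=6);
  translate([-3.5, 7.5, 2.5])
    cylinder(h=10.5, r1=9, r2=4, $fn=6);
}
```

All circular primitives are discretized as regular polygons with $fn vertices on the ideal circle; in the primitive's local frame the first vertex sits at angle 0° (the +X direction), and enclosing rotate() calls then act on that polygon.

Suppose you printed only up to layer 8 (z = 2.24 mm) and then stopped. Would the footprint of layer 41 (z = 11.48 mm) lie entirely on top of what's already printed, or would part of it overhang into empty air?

Compare the two slices. At z = 2.24: the cone contributes a regular 6-gon of circumradius 7.552 (interpolated between r1=8 and r2=5.5 at t=0.179) (area = (6/2)·7.552²·sin(360°/6) = 148.18 mm²); the cone at (-3.5, 7.5) is absent (z outside [2.5, 13]); Taking the first minus the rest: none of the subtracted shapes is present at this height, so the cone is unchanged — area = 148.18 mm². At z = 11.48: the cone (r1=8→r2=5.5) has section circumradius 5.704 here — a regular 6-gon (area = (6/2)·5.704²·sin(360°/6) = 84.53 mm²); the cone at (-3.5, 7.5) contributes a regular 6-gon of circumradius 4.724 (interpolated between r1=9 and r2=4 at t=0.855) (area = (6/2)·4.724²·sin(360°/6) = 57.97 mm²); After the difference (first − rest): starting from the cone (84.53 mm²), the cone at (-3.5, 7.5) partially overlaps it — only the 3.98 mm² overlap (of its 57.97 mm²) is removed, clipping the outline — area = 80.55 mm². Checking containment: the cross-section at z = 11.48 is a subset of the cross-section at z = 2.24.

entirely on top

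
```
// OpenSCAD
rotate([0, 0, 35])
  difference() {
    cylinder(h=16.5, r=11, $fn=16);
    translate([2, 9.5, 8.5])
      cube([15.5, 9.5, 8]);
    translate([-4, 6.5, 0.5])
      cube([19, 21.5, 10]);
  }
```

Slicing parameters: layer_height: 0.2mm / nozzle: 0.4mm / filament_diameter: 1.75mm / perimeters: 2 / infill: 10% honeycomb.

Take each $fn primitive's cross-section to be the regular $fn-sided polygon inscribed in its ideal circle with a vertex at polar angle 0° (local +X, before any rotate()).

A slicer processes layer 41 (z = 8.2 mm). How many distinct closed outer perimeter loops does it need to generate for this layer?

1

At z = 8.2 mm: the r=11 cylinder gives a regular 16-gon of circumradius 11 (constant along its height); the cube at (2, 9.5) is not intersected at this z (z outside [8.5, 16.5]); the cube at (-4, 6.5) is present — its section is the full 19×21.5 rectangle; Subtracting the remaining from the first: starting from the r=11 cylinder, the 19×21.5 cube at (-4, 6.5) partially overlaps it — only the 42.95 mm² overlap (of its 408.50 mm²) is removed, clipping the outline — 1 connected region; (whole slice rotated 35° about Z — lengths, areas and connectivity unchanged). The result has 1 disconnected region.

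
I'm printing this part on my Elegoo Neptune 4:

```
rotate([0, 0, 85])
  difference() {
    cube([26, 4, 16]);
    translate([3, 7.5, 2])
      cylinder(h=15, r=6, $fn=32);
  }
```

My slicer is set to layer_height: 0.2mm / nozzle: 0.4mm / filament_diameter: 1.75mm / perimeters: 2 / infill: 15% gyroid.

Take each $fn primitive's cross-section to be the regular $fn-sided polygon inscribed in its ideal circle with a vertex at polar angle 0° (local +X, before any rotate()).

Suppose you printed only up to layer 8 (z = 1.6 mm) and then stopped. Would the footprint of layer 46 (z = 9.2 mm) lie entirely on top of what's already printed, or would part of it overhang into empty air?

entirely on top

Compare the two slices. At z = 1.6: the 26×4 cube contributes its full rectangle (area 104.00 mm²); the cylinder at (3, 7.5) is absent (z outside [2, 17]); After the difference (first − rest): none of the subtracted shapes is present at this height, so the 26×4 cube is unchanged — area = 104.00 mm²; (whole slice rotated 85° about Z — lengths, areas and connectivity unchanged). At z = 9.2: the cube is present — its section is the full 26×4 rectangle (area 104.00 mm²); the r=6 cylinder at (3, 7.5) contributes a regular 32-gon of circumradius 6 (area = (32/2)·6.000²·sin(360°/32) = 112.37 mm²); Subtracting the remaining from the first: starting from the 26×4 cube (104.00 mm²), the r=6 cylinder at (3, 7.5) partially overlaps it — only the 15.08 mm² overlap (of its 112.37 mm²) is removed, clipping the outline — area = 88.92 mm²; (whole slice rotated 85° about Z — lengths, areas and connectivity unchanged). Checking containment: the cross-section at z = 9.2 is a subset of the cross-section at z = 1.6.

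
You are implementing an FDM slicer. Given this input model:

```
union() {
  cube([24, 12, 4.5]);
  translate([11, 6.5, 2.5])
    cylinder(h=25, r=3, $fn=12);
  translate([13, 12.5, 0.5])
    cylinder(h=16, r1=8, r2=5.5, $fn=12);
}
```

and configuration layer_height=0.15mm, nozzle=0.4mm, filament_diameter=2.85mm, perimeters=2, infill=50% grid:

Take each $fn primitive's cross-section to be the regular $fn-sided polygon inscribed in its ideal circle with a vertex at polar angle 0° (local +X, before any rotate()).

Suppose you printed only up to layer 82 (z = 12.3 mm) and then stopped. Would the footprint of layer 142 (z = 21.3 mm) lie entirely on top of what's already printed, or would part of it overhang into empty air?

Compare the two slices. At z = 12.3: the cube is not intersected at this z (z outside [0, 4.5]); the cylinder at (11, 6.5): section is a regular 12-gon, circumradius r=3 (area = (12/2)·3.000²·sin(360°/12) = 27.00 mm²); the cone at (13, 12.5): at t=0.738 of its height the radius interpolates to r₁+(r₂−r₁)t = 6.156, giving a regular 12-gon of that circumradius (area = (12/2)·6.156²·sin(360°/12) = 113.70 mm²); Taking the union: the regions partially overlap — summed areas 140.70 mm² minus the doubly-counted overlap 10.38 mm² gives 130.32 mm² — area = 130.32 mm². At z = 21.3: the cube is not intersected at this z (z outside [0, 4.5]); the cylinder at (11, 6.5): section is a regular 12-gon, circumradius r=3 (area = (12/2)·3.000²·sin(360°/12) = 27.00 mm²); the cone at (13, 12.5) is absent (z outside [0.5, 16.5]); Combining (union): only the r=3 cylinder at (11, 6.5) is present, so the union is just that shape — area = 27.00 mm². Checking containment: the cross-section at z = 21.3 is a subset of the cross-section at z = 12.3.

entirely on top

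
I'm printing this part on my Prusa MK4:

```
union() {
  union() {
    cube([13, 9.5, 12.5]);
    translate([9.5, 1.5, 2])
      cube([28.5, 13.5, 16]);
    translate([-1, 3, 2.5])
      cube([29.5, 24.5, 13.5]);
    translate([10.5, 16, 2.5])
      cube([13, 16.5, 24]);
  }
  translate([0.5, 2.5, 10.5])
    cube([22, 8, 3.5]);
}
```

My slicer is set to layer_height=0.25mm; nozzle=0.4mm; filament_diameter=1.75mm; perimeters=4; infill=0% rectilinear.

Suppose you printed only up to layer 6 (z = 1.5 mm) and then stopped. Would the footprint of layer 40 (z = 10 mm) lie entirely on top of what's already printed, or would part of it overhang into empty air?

Compare the two slices. At z = 1.5: the cube (footprint 13×9.5) is included at this height (area 123.50 mm²); the cube at (9.5, 1.5) is not intersected at this z (z outside [2, 18]); the cube at (-1, 3) is absent (z outside [2.5, 16]); the cube at (10.5, 16) is absent (z outside [2.5, 26.5]); Combining (union): only the 13×9.5 cube is present, so the union is just that shape — area = 123.50 mm²; the cube at (0.5, 2.5) is absent (z outside [10.5, 14]); Combining (union): only that combined region is present, so the union is just that shape — area = 123.50 mm². At z = 10: the cube is present — its section is the full 13×9.5 rectangle (area 123.50 mm²); the 28.5×13.5 cube at (9.5, 1.5) contributes its full rectangle (area 384.75 mm²); the cube at (-1, 3) is present — its section is the full 29.5×24.5 rectangle (area 722.75 mm²); the cube at (10.5, 16) is present — its section is the full 13×16.5 rectangle (area 214.50 mm²); Combining (union): the regions partially overlap — summed areas 1445.50 mm² minus the doubly-counted overlap 467.25 mm² gives 978.25 mm² — area = 978.25 mm²; the cube at (0.5, 2.5) is absent (z outside [10.5, 14]); Taking the union: only the result so far is present, so the union is just that shape — area = 978.25 mm². Checking containment: at z = 10 the cross-section extends beyond the z = 1.5 cross-section by about 854.75 mm².

part overhangs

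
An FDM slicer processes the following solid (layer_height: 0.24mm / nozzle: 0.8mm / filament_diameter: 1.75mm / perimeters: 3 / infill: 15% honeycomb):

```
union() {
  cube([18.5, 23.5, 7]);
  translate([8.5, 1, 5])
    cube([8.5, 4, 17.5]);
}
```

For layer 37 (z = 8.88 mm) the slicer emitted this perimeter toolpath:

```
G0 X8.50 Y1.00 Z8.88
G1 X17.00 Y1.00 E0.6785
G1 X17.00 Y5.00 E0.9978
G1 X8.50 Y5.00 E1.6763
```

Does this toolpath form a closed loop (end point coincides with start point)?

Start point (G0): (8.50, 1.00). End point (last G1): the path does not return to the start — open.

no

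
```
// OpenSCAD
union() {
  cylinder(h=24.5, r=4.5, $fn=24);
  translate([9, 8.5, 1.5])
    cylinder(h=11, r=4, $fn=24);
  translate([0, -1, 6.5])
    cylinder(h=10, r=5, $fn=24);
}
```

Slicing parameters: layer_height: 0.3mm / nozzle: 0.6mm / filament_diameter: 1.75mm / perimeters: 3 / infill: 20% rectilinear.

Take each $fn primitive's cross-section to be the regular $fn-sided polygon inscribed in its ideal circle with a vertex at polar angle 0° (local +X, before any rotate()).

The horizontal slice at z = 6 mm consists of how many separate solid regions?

2

At z = 6 mm: the r=4.5 cylinder contributes a regular 24-gon of circumradius 4.5; the cylinder at (9, 8.5): section is a regular 24-gon, circumradius r=4; the cylinder at (0, -1) is absent (z outside [6.5, 16.5]); Combining (union): the 2 present regions are separate (no shared area or edge), so areas and boundary lengths simply add and each stays a separate island — 2 connected regions. The result has 2 disconnected regions.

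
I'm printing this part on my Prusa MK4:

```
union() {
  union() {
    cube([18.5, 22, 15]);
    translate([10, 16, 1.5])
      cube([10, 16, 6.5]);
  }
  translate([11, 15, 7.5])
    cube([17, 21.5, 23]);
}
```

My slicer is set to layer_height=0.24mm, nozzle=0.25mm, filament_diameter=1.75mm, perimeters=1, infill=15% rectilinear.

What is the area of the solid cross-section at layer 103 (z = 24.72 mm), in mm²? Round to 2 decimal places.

365.50 mm²

At z = 24.72 mm: the cube is not intersected at this z (z outside [0, 15]); the cube at (10, 16) is absent (z outside [1.5, 8]); Combining (union): nothing is present at this height; the 17×21.5 cube at (11, 15) contributes its full rectangle (area 365.50 mm²); Combining (union): only the 17×21.5 cube at (11, 15) is present, so the union is just that shape — area = 365.50 mm². Overall, the cross-section is a single solid region. Net area = 365.50 mm².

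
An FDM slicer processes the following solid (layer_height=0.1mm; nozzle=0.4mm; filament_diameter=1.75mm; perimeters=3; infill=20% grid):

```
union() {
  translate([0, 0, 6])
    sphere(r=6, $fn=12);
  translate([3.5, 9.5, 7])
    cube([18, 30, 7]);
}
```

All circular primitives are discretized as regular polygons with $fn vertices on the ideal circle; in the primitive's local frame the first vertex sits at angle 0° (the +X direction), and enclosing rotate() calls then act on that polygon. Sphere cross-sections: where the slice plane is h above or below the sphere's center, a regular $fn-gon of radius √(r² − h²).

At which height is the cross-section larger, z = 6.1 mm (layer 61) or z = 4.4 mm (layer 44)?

layer 61 (z = 6.1 mm)

Layer 61 (z = 6.1): the r=6 sphere contributes a regular 12-gon of circumradius √(6²−0.1²) = 5.999 (area = (12/2)·5.999²·sin(360°/12) = 107.97 mm²); the cube at (3.5, 9.5) is not intersected at this z (z outside [7, 14]); Combining (union): only the r=6 sphere is present, so the union is just that shape — area = 107.97 mm². So its area = 107.97 mm². Layer 44 (z = 4.4): the r=6 sphere slices to a regular 12-gon of circumradius 5.783 (√(r²−h²) with h=1.6 from center) (area = (12/2)·5.783²·sin(360°/12) = 100.32 mm²); the cube at (3.5, 9.5) is absent (z outside [7, 14]); Taking the union: only the r=6 sphere is present, so the union is just that shape — area = 100.32 mm². So its area = 100.32 mm². Layer 61 is larger (107.97 vs 100.32 mm²).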